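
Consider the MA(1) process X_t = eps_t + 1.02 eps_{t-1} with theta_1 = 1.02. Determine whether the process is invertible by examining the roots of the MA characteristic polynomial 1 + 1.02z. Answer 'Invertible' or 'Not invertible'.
\text{Not invertible}

The MA(q) characteristic polynomial is P(z) = 1 + 1.02z.
Invertibility requires all roots to lie outside the unit circle, i.e. |z| > 1 for every root.
This is linear in z: 1 + (1.02) z = 0  =>  z = -1/(1.02) = -0.980392,  |z| = 0.980392.
Moduli of all roots: 0.9804.
All moduli strictly greater than 1? No.
Verdict: Not invertible.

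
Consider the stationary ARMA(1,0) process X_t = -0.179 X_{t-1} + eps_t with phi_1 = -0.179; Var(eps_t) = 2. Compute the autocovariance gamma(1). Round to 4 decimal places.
\gamma(1) = -0.3699

Multiply the model equation by X_{t-k} and take expectations. With theta_0 = psi_0 = 1 and psi_j the MA(infinity) weights, this gives
  gamma(k) - sum_i phi_i gamma(k-i) = c_k,
  c_k = sigma^2 * sum_{j=k..q} theta_j psi_{j-k}   (c_k = 0 for k > q),
using gamma(-m) = gamma(m).
Pure AR (q = 0): c_0 = sigma^2 = 2, c_k = 0 for k >= 1.
Equations for k = 0 and k = 1 (AR order 1):
  gamma(0) = phi_1 gamma(1) + c_0
  gamma(1) = phi_1 gamma(0) + c_1
Substituting the second into the first: gamma(0) (1 - phi_1^2) = c_0 + phi_1 c_1, so
  gamma(0) = c_0 / (1 - phi_1^2) = 2 / (1 - (-0.179)^2) = 2 / 0.967959 = 2.066203.
  gamma(1) = phi_1 gamma(0) = (-0.179)(2.066203) = -0.36985.
Therefore gamma(1) = -0.3699 (to 4 decimal places).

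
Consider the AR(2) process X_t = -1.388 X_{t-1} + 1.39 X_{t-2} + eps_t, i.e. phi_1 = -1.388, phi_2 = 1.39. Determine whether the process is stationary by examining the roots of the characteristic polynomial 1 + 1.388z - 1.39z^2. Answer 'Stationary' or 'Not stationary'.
\text{Not stationary}

The AR(p) characteristic polynomial is P(z) = 1 + 1.388z - 1.39z^2.
Stationarity requires all roots to lie outside the unit circle, i.e. |z| > 1 for every root.
Set 1 + (1.388) z + (-1.39) z^2 = 0, i.e. a z^2 + b z + c = 0 with a = -1.39, b = 1.388, c = 1.
Discriminant D = b^2 - 4ac = (1.388)^2 - 4*(-1.39)*1 = 1.926544 - (-5.56) = 7.486544.
D >= 0, so the roots are real: z = (-b +/- sqrt(D)) / (2a) = (-1.388 +/- 2.736155) / (-2.78).
  z_1 = (-1.388 + 2.736155) / (-2.78) = -0.4849,   |z_1| = 0.4849.
  z_2 = (-1.388 - 2.736155) / (-2.78) = 1.4835,   |z_2| = 1.4835.
Moduli of all roots: 0.4849, 1.4835.
All moduli strictly greater than 1? No.
Verdict: Not stationary.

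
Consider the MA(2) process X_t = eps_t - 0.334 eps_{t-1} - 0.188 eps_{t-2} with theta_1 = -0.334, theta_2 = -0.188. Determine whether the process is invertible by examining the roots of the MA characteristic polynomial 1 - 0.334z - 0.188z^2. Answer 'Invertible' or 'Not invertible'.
\text{Invertible}

The MA(q) characteristic polynomial is P(z) = 1 - 0.334z - 0.188z^2.
Invertibility requires all roots to lie outside the unit circle, i.e. |z| > 1 for every root.
Set 1 + (-0.334) z + (-0.188) z^2 = 0, i.e. a z^2 + b z + c = 0 with a = -0.188, b = -0.334, c = 1.
Discriminant D = b^2 - 4ac = (-0.334)^2 - 4*(-0.188)*1 = 0.111556 - (-0.752) = 0.863556.
D >= 0, so the roots are real: z = (-b +/- sqrt(D)) / (2a) = (0.334 +/- 0.929277) / (-0.376).
  z_1 = (0.334 + 0.929277) / (-0.376) = -3.3598,   |z_1| = 3.3598.
  z_2 = (0.334 - 0.929277) / (-0.376) = 1.5832,   |z_2| = 1.5832.
Moduli of all roots: 3.3598, 1.5832.
All moduli strictly greater than 1? Yes.
Verdict: Invertible.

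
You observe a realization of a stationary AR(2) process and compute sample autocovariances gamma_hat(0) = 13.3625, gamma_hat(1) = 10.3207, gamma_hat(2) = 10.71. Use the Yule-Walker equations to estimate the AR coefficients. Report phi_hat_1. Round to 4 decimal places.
\hat\phi_{1} = 0.3800

The Yule-Walker equations for an AR(p) process read, in matrix form,
  Gamma_p phi = r_p,   with   (Gamma_p)_{ij} = gamma(|i - j|),
                       (r_p)_i = gamma(i),   i,j = 1..p.
Substitute the sample gammas (Toeplitz matrix and right-hand side of size 2):
  Gamma_p = [[13.3625, 10.3207], [10.3207, 13.3625]]
  r_p     = [10.3207, 10.71]
Written out:
  13.3625 phi_1 + 10.3207 phi_2 = 10.3207
  10.3207 phi_1 + 13.3625 phi_2 = 10.71
Solve by Cramer's rule:
  det = gamma(0)^2 - gamma(1)^2 = (13.3625)^2 - (10.3207)^2 = 178.55640625 - 106.51684849 = 72.03955776
  phi_hat_1 = [gamma(1) gamma(0) - gamma(1) gamma(2)] / det = [(10.3207)(13.3625) - (10.3207)(10.71)] / 72.03955776 = 27.37565675 / 72.03955776 = 0.38
  phi_hat_2 = [gamma(0) gamma(2) - gamma(1)^2] / det = [(13.3625)(10.71) - (10.3207)^2] / 72.03955776 = 36.59552651 / 72.03955776 = 0.508
So phi_hat = [0.3800, 0.5080].
Therefore phi_hat_1 = 0.3800.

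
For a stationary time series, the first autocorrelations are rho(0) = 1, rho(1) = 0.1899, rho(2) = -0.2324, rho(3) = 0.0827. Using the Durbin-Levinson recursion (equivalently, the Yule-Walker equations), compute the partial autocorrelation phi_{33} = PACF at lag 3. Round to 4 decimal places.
\phi_{33} = 0.2159

The PACF at lag k is phi_{kk}, the last component of the solution
to the Yule-Walker system G_k phi = r_k where
  (G_k)_{ij} = rho(|i - j|), (r_k)_i = rho(i), i,j = 1..k.
Equivalently, Durbin-Levinson gives phi_{kk} iteratively:
  phi_{11} = rho(1)
  phi_{kk} = [rho(k) - sum_{j=1..k-1} phi_{k-1,j} rho(k-j)]
            / [1 - sum_{j=1..k-1} phi_{k-1,j} rho(j)],
  phi_{k,j} = phi_{k-1,j} - phi_{kk} phi_{k-1,k-j},  j = 1..k-1.
Step k = 1:
  phi_11 = rho(1) = 0.1899.
Step k = 2:
  phi_22 = [rho(2) - phi_11 rho(1)] / [1 - phi_11 rho(1)] = [-0.2324 - (0.1899)(0.1899)] / [1 - (0.1899)(0.1899)]
         = -0.26846201 / 0.96393799 = -0.278505.
  Update: phi_21 = phi_11 - phi_22 phi_11 = 0.1899 - (-0.278505)(0.1899) = 0.242788.
Step k = 3:
  phi_33 = [rho(3) - phi_21 rho(2) - phi_22 rho(1)] / [1 - phi_21 rho(1) - phi_22 rho(2)]
    numerator   = 0.0827 - (0.242788)(-0.2324) - (-0.278505)(0.1899) = 0.19201217
    denominator = 1 - (0.242788)(0.1899) - (-0.278505)(-0.2324) = 0.88916985
  phi_33 = 0.19201217 / 0.88916985 = 0.2159.
Therefore phi_{33} = 0.2159.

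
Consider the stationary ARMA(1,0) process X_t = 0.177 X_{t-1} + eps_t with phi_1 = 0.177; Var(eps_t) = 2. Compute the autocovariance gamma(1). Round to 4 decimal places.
\gamma(1) = 0.3654

Multiply the model equation by X_{t-k} and take expectations. With theta_0 = psi_0 = 1 and psi_j the MA(infinity) weights, this gives
  gamma(k) - sum_i phi_i gamma(k-i) = c_k,
  c_k = sigma^2 * sum_{j=k..q} theta_j psi_{j-k}   (c_k = 0 for k > q),
using gamma(-m) = gamma(m).
Pure AR (q = 0): c_0 = sigma^2 = 2, c_k = 0 for k >= 1.
Equations for k = 0 and k = 1 (AR order 1):
  gamma(0) = phi_1 gamma(1) + c_0
  gamma(1) = phi_1 gamma(0) + c_1
Substituting the second into the first: gamma(0) (1 - phi_1^2) = c_0 + phi_1 c_1, so
  gamma(0) = c_0 / (1 - phi_1^2) = 2 / (1 - (0.177)^2) = 2 / 0.968671 = 2.064685.
  gamma(1) = phi_1 gamma(0) = (0.177)(2.064685) = 0.365449.
Therefore gamma(1) = 0.3654 (to 4 decimal places).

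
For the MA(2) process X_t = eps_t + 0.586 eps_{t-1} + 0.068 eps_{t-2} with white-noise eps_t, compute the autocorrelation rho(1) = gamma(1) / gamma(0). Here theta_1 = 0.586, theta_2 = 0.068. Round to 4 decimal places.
\rho(1) = 0.4643

For an MA(q) process with theta_0 = 1, the autocovariance is
  gamma(k) = sigma^2 * sum_{i=0..q-k} theta_i * theta_{i+k},
and rho(k) = gamma(k) / gamma(0). Sigma^2 cancels.
  numerator   = (1)*(0.586) + (0.586)*(0.068) = 0.625848.
  denominator = (1)^2 + (0.586)^2 + (0.068)^2 = 1.34802.
  rho(1) = 0.625848 / 1.34802 = 0.4643.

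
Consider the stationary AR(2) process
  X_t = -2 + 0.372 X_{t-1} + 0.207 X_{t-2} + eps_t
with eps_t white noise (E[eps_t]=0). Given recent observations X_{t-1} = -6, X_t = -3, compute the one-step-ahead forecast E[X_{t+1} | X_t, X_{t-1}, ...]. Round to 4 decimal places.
E[X_{t+1} \mid \mathcal F_t] = -4.3580

For an AR(p) model X_t = c + sum_i phi_i X_{t-i} + eps_t, the
one-step-ahead conditional mean is
  E[X_{t+1} | X_t, ...] = c + sum_i phi_i X_{t+1-i}.
Substitute known values:
  E[X_{t+1} | ...] = -2 + (0.372) * (-3) + (0.207) * (-6)
                   = -4.3580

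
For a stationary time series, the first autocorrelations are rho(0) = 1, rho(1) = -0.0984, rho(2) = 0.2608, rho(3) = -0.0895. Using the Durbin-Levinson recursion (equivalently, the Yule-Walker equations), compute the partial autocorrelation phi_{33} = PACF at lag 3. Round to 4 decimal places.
\phi_{33} = -0.0490

The PACF at lag k is phi_{kk}, the last component of the solution
to the Yule-Walker system G_k phi = r_k where
  (G_k)_{ij} = rho(|i - j|), (r_k)_i = rho(i), i,j = 1..k.
Equivalently, Durbin-Levinson gives phi_{kk} iteratively:
  phi_{11} = rho(1)
  phi_{kk} = [rho(k) - sum_{j=1..k-1} phi_{k-1,j} rho(k-j)]
            / [1 - sum_{j=1..k-1} phi_{k-1,j} rho(j)],
  phi_{k,j} = phi_{k-1,j} - phi_{kk} phi_{k-1,k-j},  j = 1..k-1.
Step k = 1:
  phi_11 = rho(1) = -0.0984.
Step k = 2:
  phi_22 = [rho(2) - phi_11 rho(1)] / [1 - phi_11 rho(1)] = [0.2608 - (-0.0984)(-0.0984)] / [1 - (-0.0984)(-0.0984)]
         = 0.25111744 / 0.99031744 = 0.253573.
  Update: phi_21 = phi_11 - phi_22 phi_11 = -0.0984 - (0.253573)(-0.0984) = -0.073448.
Step k = 3:
  phi_33 = [rho(3) - phi_21 rho(2) - phi_22 rho(1)] / [1 - phi_21 rho(1) - phi_22 rho(2)]
    numerator   = -0.0895 - (-0.073448)(0.2608) - (0.253573)(-0.0984) = -0.04539309
    denominator = 1 - (-0.073448)(-0.0984) - (0.253573)(0.2608) = 0.92664092
  phi_33 = -0.04539309 / 0.92664092 = -0.049.
Therefore phi_{33} = -0.0490.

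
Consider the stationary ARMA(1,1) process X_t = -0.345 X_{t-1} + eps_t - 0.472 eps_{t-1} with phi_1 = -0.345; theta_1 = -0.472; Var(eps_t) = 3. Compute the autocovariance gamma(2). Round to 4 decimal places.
\gamma(2) = 1.1161

Multiply the model equation by X_{t-k} and take expectations. With theta_0 = psi_0 = 1 and psi_j the MA(infinity) weights, this gives
  gamma(k) - sum_i phi_i gamma(k-i) = c_k,
  c_k = sigma^2 * sum_{j=k..q} theta_j psi_{j-k}   (c_k = 0 for k > q),
using gamma(-m) = gamma(m).
psi-weights needed (psi_j = theta_j + sum_i phi_i psi_{j-i}):
  psi_1 = theta_1 + phi_1 = -0.472 + (-0.345) = -0.817
Right-hand sides:
  c_0 = sigma^2 (1 + theta_1 psi_1) = 3 * (1 + (-0.472)(-0.817)) = 3 * 1.385624 = 4.156872
  c_1 = sigma^2 theta_1 = 3 * (-0.472) = -1.416
  c_2 = 0
Equations for k = 0 and k = 1 (AR order 1):
  gamma(0) = phi_1 gamma(1) + c_0
  gamma(1) = phi_1 gamma(0) + c_1
Substituting the second into the first: gamma(0) (1 - phi_1^2) = c_0 + phi_1 c_1, so
  gamma(0) = (c_0 + phi_1 c_1) / (1 - phi_1^2) = (4.156872 + (-0.345)(-1.416)) / (1 - (-0.345)^2) = 4.645392 / 0.880975 = 5.273012.
  gamma(1) = phi_1 gamma(0) + c_1 = (-0.345)(5.273012) + (-1.416) = -3.235189.
For k = 2 (> q): gamma(2) = phi_1 gamma(1) = (-0.345)(-3.235189) = 1.11614.
Therefore gamma(2) = 1.1161 (to 4 decimal places).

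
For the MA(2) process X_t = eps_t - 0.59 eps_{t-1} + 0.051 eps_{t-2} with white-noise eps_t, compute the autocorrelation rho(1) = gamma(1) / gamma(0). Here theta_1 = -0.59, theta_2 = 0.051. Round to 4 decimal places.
\rho(1) = -0.4591

For an MA(q) process with theta_0 = 1, the autocovariance is
  gamma(k) = sigma^2 * sum_{i=0..q-k} theta_i * theta_{i+k},
and rho(k) = gamma(k) / gamma(0). Sigma^2 cancels.
  numerator   = (1)*(-0.59) + (-0.59)*(0.051) = -0.62009.
  denominator = (1)^2 + (-0.59)^2 + (0.051)^2 = 1.350701.
  rho(1) = -0.62009 / 1.350701 = -0.4591.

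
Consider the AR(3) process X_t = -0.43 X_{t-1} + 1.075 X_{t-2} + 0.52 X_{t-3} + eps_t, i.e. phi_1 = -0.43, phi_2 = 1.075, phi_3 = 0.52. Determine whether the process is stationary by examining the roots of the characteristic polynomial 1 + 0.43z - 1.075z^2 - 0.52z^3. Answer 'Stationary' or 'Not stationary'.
\text{Not stationary}

The AR(p) characteristic polynomial is P(z) = 1 + 0.43z - 1.075z^2 - 0.52z^3.
Stationarity requires all roots to lie outside the unit circle, i.e. |z| > 1 for every root.
Degree 3: look for a simple real root z0 first, then factor out (1 - z/z0) and solve the remaining quadratic.
Testing z0 = -2: P(-2) = 1 + (0.43)(-2) + (-1.075)(-2)^2 + (-0.52)(-2)^3
  = 1 + (-0.86) + (-4.3) + (4.16) = 0.  So z_0 = -2 is a root, |z_0| = 2.
Divide out the factor (1 + 0.5 z) = (1 - z/z0) (since 1/z0 = -0.5):
  P(z) = (1 + 0.5 z)(1 + (-0.07) z + (-1.04) z^2)
  [check: z-coef -0.07 - (-0.5) = 0.43; z^2-coef -1.04 - (-0.5)(-0.07) = -1.075; z^3-coef -(-0.5)(-1.04) = -0.52.]
Remaining roots from the quadratic factor 1 + (-0.07) z + (-1.04) z^2:
  Set 1 + (-0.07) z + (-1.04) z^2 = 0, i.e. a z^2 + b z + c = 0 with a = -1.04, b = -0.07, c = 1.
  Discriminant D = b^2 - 4ac = (-0.07)^2 - 4*(-1.04)*1 = 0.0049 - (-4.16) = 4.1649.
  D >= 0, so the roots are real: z = (-b +/- sqrt(D)) / (2a) = (0.07 +/- 2.040809) / (-2.08).
    z_1 = (0.07 + 2.040809) / (-2.08) = -1.0148,   |z_1| = 1.0148.
    z_2 = (0.07 - 2.040809) / (-2.08) = 0.9475,   |z_2| = 0.9475.
Moduli of all roots: 2.0000, 1.0148, 0.9475.
All moduli strictly greater than 1? No.
Verdict: Not stationary.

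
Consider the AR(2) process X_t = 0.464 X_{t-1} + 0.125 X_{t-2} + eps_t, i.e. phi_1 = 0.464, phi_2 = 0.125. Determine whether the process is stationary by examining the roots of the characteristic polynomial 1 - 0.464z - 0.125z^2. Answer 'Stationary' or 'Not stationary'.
\text{Stationary}

The AR(p) characteristic polynomial is P(z) = 1 - 0.464z - 0.125z^2.
Stationarity requires all roots to lie outside the unit circle, i.e. |z| > 1 for every root.
Set 1 + (-0.464) z + (-0.125) z^2 = 0, i.e. a z^2 + b z + c = 0 with a = -0.125, b = -0.464, c = 1.
Discriminant D = b^2 - 4ac = (-0.464)^2 - 4*(-0.125)*1 = 0.215296 - (-0.5) = 0.715296.
D >= 0, so the roots are real: z = (-b +/- sqrt(D)) / (2a) = (0.464 +/- 0.845752) / (-0.25).
  z_1 = (0.464 + 0.845752) / (-0.25) = -5.239,   |z_1| = 5.239.
  z_2 = (0.464 - 0.845752) / (-0.25) = 1.527,   |z_2| = 1.527.
Moduli of all roots: 5.2390, 1.5270.
All moduli strictly greater than 1? Yes.
Verdict: Stationary.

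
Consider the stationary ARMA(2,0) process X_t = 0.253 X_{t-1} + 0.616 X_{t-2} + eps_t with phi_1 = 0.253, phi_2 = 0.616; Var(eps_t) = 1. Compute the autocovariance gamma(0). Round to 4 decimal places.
\gamma(0) = 2.8476

Multiply the model equation by X_{t-k} and take expectations. With theta_0 = psi_0 = 1 and psi_j the MA(infinity) weights, this gives
  gamma(k) - sum_i phi_i gamma(k-i) = c_k,
  c_k = sigma^2 * sum_{j=k..q} theta_j psi_{j-k}   (c_k = 0 for k > q),
using gamma(-m) = gamma(m).
Pure AR (q = 0): c_0 = sigma^2 = 1, c_k = 0 for k >= 1.
Equations for k = 0, 1, 2 (AR order 2, c_2 = 0):
  (E0) gamma(0) = phi_1 gamma(1) + phi_2 gamma(2) + c_0
  (E1) gamma(1) = phi_1 gamma(0) + phi_2 gamma(1) + c_1
  (E2) gamma(2) = phi_1 gamma(1) + phi_2 gamma(0)
From (E1): gamma(1) = A gamma(0) + B with
  A = phi_1 / (1 - phi_2) = 0.253 / 0.384 = 0.658854,   B = c_1 / (1 - phi_2) = 0 / 0.384 = 0.
Insert (E2) into (E0): gamma(0) (1 - phi_2^2) = phi_1 (1 + phi_2) gamma(1) + c_0.
  phi_1 (1 + phi_2) = (0.253)(1.616) = 0.408848,   1 - phi_2^2 = 0.620544.
Replace gamma(1) by A gamma(0) + B and collect gamma(0):
  gamma(0) [0.620544 - (0.408848)(0.658854)] = c_0 = 1
  gamma(0) * 0.351173 = 1
  gamma(0) = 1 / 0.351173 = 2.847601.
Therefore gamma(0) = 2.8476 (to 4 decimal places).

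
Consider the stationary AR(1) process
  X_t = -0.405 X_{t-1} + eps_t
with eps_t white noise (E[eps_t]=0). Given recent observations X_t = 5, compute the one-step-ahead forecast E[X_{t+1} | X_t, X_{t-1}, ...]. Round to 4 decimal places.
E[X_{t+1} \mid \mathcal F_t] = -2.0250

For an AR(p) model X_t = c + sum_i phi_i X_{t-i} + eps_t, the
one-step-ahead conditional mean is
  E[X_{t+1} | X_t, ...] = c + sum_i phi_i X_{t+1-i}.
Substitute known values:
  E[X_{t+1} | ...] = (-0.405) * (5)
                   = -2.0250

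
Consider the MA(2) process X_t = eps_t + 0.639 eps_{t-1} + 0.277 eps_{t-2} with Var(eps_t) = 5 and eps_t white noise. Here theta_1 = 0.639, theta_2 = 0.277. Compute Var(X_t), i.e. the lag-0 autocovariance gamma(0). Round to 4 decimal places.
\gamma(0) = 7.4253

For an MA(q) process X_t = eps_t + sum_i theta_i eps_{t-i} with
Var(eps_t) = sigma^2, the variance is
  gamma(0) = sigma^2 * (1 + sum_i theta_i^2).
  sum_i theta_i^2 = (0.639)^2 + (0.277)^2 = 0.408321 + 0.076729 = 0.48505.
  gamma(0) = 5 * (1 + 0.48505) = 5 * 1.48505 = 7.42525, which rounds to 7.4253.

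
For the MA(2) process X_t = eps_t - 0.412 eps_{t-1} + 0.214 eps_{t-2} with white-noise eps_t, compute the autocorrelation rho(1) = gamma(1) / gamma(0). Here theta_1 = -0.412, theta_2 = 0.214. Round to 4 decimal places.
\rho(1) = -0.4115

For an MA(q) process with theta_0 = 1, the autocovariance is
  gamma(k) = sigma^2 * sum_{i=0..q-k} theta_i * theta_{i+k},
and rho(k) = gamma(k) / gamma(0). Sigma^2 cancels.
  numerator   = (1)*(-0.412) + (-0.412)*(0.214) = -0.500168.
  denominator = (1)^2 + (-0.412)^2 + (0.214)^2 = 1.21554.
  rho(1) = -0.500168 / 1.21554 = -0.4115.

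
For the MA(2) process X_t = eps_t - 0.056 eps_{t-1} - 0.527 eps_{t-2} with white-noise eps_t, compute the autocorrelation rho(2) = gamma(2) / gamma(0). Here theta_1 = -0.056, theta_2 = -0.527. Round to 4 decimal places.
\rho(2) = -0.4114

For an MA(q) process with theta_0 = 1, the autocovariance is
  gamma(k) = sigma^2 * sum_{i=0..q-k} theta_i * theta_{i+k},
and rho(k) = gamma(k) / gamma(0). Sigma^2 cancels.
  numerator   = (1)*(-0.527) = -0.527.
  denominator = (1)^2 + (-0.056)^2 + (-0.527)^2 = 1.280865.
  rho(2) = -0.527 / 1.280865 = -0.4114.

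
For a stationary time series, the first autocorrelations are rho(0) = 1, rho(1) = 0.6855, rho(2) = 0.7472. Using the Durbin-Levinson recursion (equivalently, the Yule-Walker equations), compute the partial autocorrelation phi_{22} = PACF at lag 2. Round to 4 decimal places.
\phi_{22} = 0.5231

The PACF at lag k is phi_{kk}, the last component of the solution
to the Yule-Walker system G_k phi = r_k where
  (G_k)_{ij} = rho(|i - j|), (r_k)_i = rho(i), i,j = 1..k.
Equivalently, Durbin-Levinson gives phi_{kk} iteratively:
  phi_{11} = rho(1)
  phi_{kk} = [rho(k) - sum_{j=1..k-1} phi_{k-1,j} rho(k-j)]
            / [1 - sum_{j=1..k-1} phi_{k-1,j} rho(j)],
  phi_{k,j} = phi_{k-1,j} - phi_{kk} phi_{k-1,k-j},  j = 1..k-1.
Step k = 1:
  phi_11 = rho(1) = 0.6855.
Step k = 2:
  phi_22 = [rho(2) - phi_11 rho(1)] / [1 - phi_11 rho(1)] = [0.7472 - (0.6855)(0.6855)] / [1 - (0.6855)(0.6855)]
         = 0.27728975 / 0.53008975 = 0.5231.
Therefore phi_{22} = 0.5231.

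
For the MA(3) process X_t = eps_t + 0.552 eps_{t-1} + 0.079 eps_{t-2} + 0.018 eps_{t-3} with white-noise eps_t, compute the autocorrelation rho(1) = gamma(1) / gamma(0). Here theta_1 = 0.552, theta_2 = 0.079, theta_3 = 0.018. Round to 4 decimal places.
\rho(1) = 0.4553

For an MA(q) process with theta_0 = 1, the autocovariance is
  gamma(k) = sigma^2 * sum_{i=0..q-k} theta_i * theta_{i+k},
and rho(k) = gamma(k) / gamma(0). Sigma^2 cancels.
  numerator   = (1)*(0.552) + (0.552)*(0.079) + (0.079)*(0.018) = 0.59703.
  denominator = (1)^2 + (0.552)^2 + (0.079)^2 + (0.018)^2 = 1.311269.
  rho(1) = 0.59703 / 1.311269 = 0.4553.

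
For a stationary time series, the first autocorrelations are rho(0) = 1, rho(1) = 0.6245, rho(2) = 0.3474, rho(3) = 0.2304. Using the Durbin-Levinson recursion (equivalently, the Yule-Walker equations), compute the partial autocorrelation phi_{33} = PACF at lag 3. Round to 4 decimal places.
\phi_{33} = 0.0690

The PACF at lag k is phi_{kk}, the last component of the solution
to the Yule-Walker system G_k phi = r_k where
  (G_k)_{ij} = rho(|i - j|), (r_k)_i = rho(i), i,j = 1..k.
Equivalently, Durbin-Levinson gives phi_{kk} iteratively:
  phi_{11} = rho(1)
  phi_{kk} = [rho(k) - sum_{j=1..k-1} phi_{k-1,j} rho(k-j)]
            / [1 - sum_{j=1..k-1} phi_{k-1,j} rho(j)],
  phi_{k,j} = phi_{k-1,j} - phi_{kk} phi_{k-1,k-j},  j = 1..k-1.
Step k = 1:
  phi_11 = rho(1) = 0.6245.
Step k = 2:
  phi_22 = [rho(2) - phi_11 rho(1)] / [1 - phi_11 rho(1)] = [0.3474 - (0.6245)(0.6245)] / [1 - (0.6245)(0.6245)]
         = -0.04260025 / 0.60999975 = -0.069837.
  Update: phi_21 = phi_11 - phi_22 phi_11 = 0.6245 - (-0.069837)(0.6245) = 0.668113.
Step k = 3:
  phi_33 = [rho(3) - phi_21 rho(2) - phi_22 rho(1)] / [1 - phi_21 rho(1) - phi_22 rho(2)]
    numerator   = 0.2304 - (0.668113)(0.3474) - (-0.069837)(0.6245) = 0.04191048
    denominator = 1 - (0.668113)(0.6245) - (-0.069837)(0.3474) = 0.6070247
  phi_33 = 0.04191048 / 0.6070247 = 0.069.
Therefore phi_{33} = 0.0690.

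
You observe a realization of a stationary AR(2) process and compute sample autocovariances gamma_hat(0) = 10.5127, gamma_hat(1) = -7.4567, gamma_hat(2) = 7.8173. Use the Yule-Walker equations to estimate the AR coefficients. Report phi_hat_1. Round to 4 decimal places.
\hat\phi_{1} = -0.3660

The Yule-Walker equations for an AR(p) process read, in matrix form,
  Gamma_p phi = r_p,   with   (Gamma_p)_{ij} = gamma(|i - j|),
                       (r_p)_i = gamma(i),   i,j = 1..p.
Substitute the sample gammas (Toeplitz matrix and right-hand side of size 2):
  Gamma_p = [[10.5127, -7.4567], [-7.4567, 10.5127]]
  r_p     = [-7.4567, 7.8173]
Written out:
  10.5127 phi_1 - 7.4567 phi_2 = -7.4567
  -7.4567 phi_1 + 10.5127 phi_2 = 7.8173
Solve by Cramer's rule:
  det = gamma(0)^2 - gamma(1)^2 = (10.5127)^2 - (-7.4567)^2 = 110.51686129 - 55.60237489 = 54.9144864
  phi_hat_1 = [gamma(1) gamma(0) - gamma(1) gamma(2)] / det = [(-7.4567)(10.5127) - (-7.4567)(7.8173)] / 54.9144864 = -20.09878918 / 54.9144864 = -0.366
  phi_hat_2 = [gamma(0) gamma(2) - gamma(1)^2] / det = [(10.5127)(7.8173) - (-7.4567)^2] / 54.9144864 = 26.57855482 / 54.9144864 = 0.484
So phi_hat = [-0.3660, 0.4840].
Therefore phi_hat_1 = -0.3660.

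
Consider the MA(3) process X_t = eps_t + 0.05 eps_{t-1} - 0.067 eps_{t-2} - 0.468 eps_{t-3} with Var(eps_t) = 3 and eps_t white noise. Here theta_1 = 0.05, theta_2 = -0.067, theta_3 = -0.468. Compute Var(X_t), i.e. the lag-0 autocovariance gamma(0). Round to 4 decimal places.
\gamma(0) = 3.6780

For an MA(q) process X_t = eps_t + sum_i theta_i eps_{t-i} with
Var(eps_t) = sigma^2, the variance is
  gamma(0) = sigma^2 * (1 + sum_i theta_i^2).
  sum_i theta_i^2 = (0.05)^2 + (-0.067)^2 + (-0.468)^2 = 0.0025 + 0.004489 + 0.219024 = 0.226013.
  gamma(0) = 3 * (1 + 0.226013) = 3 * 1.226013 = 3.678039, which rounds to 3.6780.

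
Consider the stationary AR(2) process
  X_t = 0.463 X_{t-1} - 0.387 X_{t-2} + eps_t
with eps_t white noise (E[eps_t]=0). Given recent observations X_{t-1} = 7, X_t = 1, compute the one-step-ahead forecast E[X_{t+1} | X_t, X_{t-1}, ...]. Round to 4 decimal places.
E[X_{t+1} \mid \mathcal F_t] = -2.2460

For an AR(p) model X_t = c + sum_i phi_i X_{t-i} + eps_t, the
one-step-ahead conditional mean is
  E[X_{t+1} | X_t, ...] = c + sum_i phi_i X_{t+1-i}.
Substitute known values:
  E[X_{t+1} | ...] = (0.463) * (1) + (-0.387) * (7)
                   = -2.2460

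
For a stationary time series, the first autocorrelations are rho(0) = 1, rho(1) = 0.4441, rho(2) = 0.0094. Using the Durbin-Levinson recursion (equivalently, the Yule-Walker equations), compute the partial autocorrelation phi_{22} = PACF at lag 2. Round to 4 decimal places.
\phi_{22} = -0.2340

The PACF at lag k is phi_{kk}, the last component of the solution
to the Yule-Walker system G_k phi = r_k where
  (G_k)_{ij} = rho(|i - j|), (r_k)_i = rho(i), i,j = 1..k.
Equivalently, Durbin-Levinson gives phi_{kk} iteratively:
  phi_{11} = rho(1)
  phi_{kk} = [rho(k) - sum_{j=1..k-1} phi_{k-1,j} rho(k-j)]
            / [1 - sum_{j=1..k-1} phi_{k-1,j} rho(j)],
  phi_{k,j} = phi_{k-1,j} - phi_{kk} phi_{k-1,k-j},  j = 1..k-1.
Step k = 1:
  phi_11 = rho(1) = 0.4441.
Step k = 2:
  phi_22 = [rho(2) - phi_11 rho(1)] / [1 - phi_11 rho(1)] = [0.0094 - (0.4441)(0.4441)] / [1 - (0.4441)(0.4441)]
         = -0.18782481 / 0.80277519 = -0.234.
Therefore phi_{22} = -0.2340.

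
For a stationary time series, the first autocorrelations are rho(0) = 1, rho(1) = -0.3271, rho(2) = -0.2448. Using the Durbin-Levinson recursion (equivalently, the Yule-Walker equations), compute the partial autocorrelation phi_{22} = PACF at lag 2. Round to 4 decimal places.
\phi_{22} = -0.3939

The PACF at lag k is phi_{kk}, the last component of the solution
to the Yule-Walker system G_k phi = r_k where
  (G_k)_{ij} = rho(|i - j|), (r_k)_i = rho(i), i,j = 1..k.
Equivalently, Durbin-Levinson gives phi_{kk} iteratively:
  phi_{11} = rho(1)
  phi_{kk} = [rho(k) - sum_{j=1..k-1} phi_{k-1,j} rho(k-j)]
            / [1 - sum_{j=1..k-1} phi_{k-1,j} rho(j)],
  phi_{k,j} = phi_{k-1,j} - phi_{kk} phi_{k-1,k-j},  j = 1..k-1.
Step k = 1:
  phi_11 = rho(1) = -0.3271.
Step k = 2:
  phi_22 = [rho(2) - phi_11 rho(1)] / [1 - phi_11 rho(1)] = [-0.2448 - (-0.3271)(-0.3271)] / [1 - (-0.3271)(-0.3271)]
         = -0.35179441 / 0.89300559 = -0.3939.
Therefore phi_{22} = -0.3939.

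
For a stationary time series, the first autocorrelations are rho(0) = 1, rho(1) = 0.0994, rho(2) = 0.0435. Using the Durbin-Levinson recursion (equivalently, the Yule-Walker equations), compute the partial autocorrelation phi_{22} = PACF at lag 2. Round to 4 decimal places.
\phi_{22} = 0.0340

The PACF at lag k is phi_{kk}, the last component of the solution
to the Yule-Walker system G_k phi = r_k where
  (G_k)_{ij} = rho(|i - j|), (r_k)_i = rho(i), i,j = 1..k.
Equivalently, Durbin-Levinson gives phi_{kk} iteratively:
  phi_{11} = rho(1)
  phi_{kk} = [rho(k) - sum_{j=1..k-1} phi_{k-1,j} rho(k-j)]
            / [1 - sum_{j=1..k-1} phi_{k-1,j} rho(j)],
  phi_{k,j} = phi_{k-1,j} - phi_{kk} phi_{k-1,k-j},  j = 1..k-1.
Step k = 1:
  phi_11 = rho(1) = 0.0994.
Step k = 2:
  phi_22 = [rho(2) - phi_11 rho(1)] / [1 - phi_11 rho(1)] = [0.0435 - (0.0994)(0.0994)] / [1 - (0.0994)(0.0994)]
         = 0.03361964 / 0.99011964 = 0.034.
Therefore phi_{22} = 0.0340.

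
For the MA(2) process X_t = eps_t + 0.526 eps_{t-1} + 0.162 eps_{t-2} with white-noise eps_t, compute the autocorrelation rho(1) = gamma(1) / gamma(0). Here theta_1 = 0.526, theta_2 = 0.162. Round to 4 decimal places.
\rho(1) = 0.4691

For an MA(q) process with theta_0 = 1, the autocovariance is
  gamma(k) = sigma^2 * sum_{i=0..q-k} theta_i * theta_{i+k},
and rho(k) = gamma(k) / gamma(0). Sigma^2 cancels.
  numerator   = (1)*(0.526) + (0.526)*(0.162) = 0.611212.
  denominator = (1)^2 + (0.526)^2 + (0.162)^2 = 1.30292.
  rho(1) = 0.611212 / 1.30292 = 0.4691.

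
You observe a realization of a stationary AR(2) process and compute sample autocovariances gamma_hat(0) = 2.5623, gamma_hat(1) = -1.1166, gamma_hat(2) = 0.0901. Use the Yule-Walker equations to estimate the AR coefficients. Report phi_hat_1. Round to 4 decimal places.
\hat\phi_{1} = -0.5190

The Yule-Walker equations for an AR(p) process read, in matrix form,
  Gamma_p phi = r_p,   with   (Gamma_p)_{ij} = gamma(|i - j|),
                       (r_p)_i = gamma(i),   i,j = 1..p.
Substitute the sample gammas (Toeplitz matrix and right-hand side of size 2):
  Gamma_p = [[2.5623, -1.1166], [-1.1166, 2.5623]]
  r_p     = [-1.1166, 0.0901]
Written out:
  2.5623 phi_1 - 1.1166 phi_2 = -1.1166
  -1.1166 phi_1 + 2.5623 phi_2 = 0.0901
Solve by Cramer's rule:
  det = gamma(0)^2 - gamma(1)^2 = (2.5623)^2 - (-1.1166)^2 = 6.56538129 - 1.24679556 = 5.31858573
  phi_hat_1 = [gamma(1) gamma(0) - gamma(1) gamma(2)] / det = [(-1.1166)(2.5623) - (-1.1166)(0.0901)] / 5.31858573 = -2.76045852 / 5.31858573 = -0.519
  phi_hat_2 = [gamma(0) gamma(2) - gamma(1)^2] / det = [(2.5623)(0.0901) - (-1.1166)^2] / 5.31858573 = -1.01593233 / 5.31858573 = -0.191
So phi_hat = [-0.5190, -0.1910].
Therefore phi_hat_1 = -0.5190.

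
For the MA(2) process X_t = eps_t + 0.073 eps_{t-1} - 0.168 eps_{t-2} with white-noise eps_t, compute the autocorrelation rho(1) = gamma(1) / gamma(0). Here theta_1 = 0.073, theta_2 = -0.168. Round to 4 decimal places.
\rho(1) = 0.0588

For an MA(q) process with theta_0 = 1, the autocovariance is
  gamma(k) = sigma^2 * sum_{i=0..q-k} theta_i * theta_{i+k},
and rho(k) = gamma(k) / gamma(0). Sigma^2 cancels.
  numerator   = (1)*(0.073) + (0.073)*(-0.168) = 0.060736.
  denominator = (1)^2 + (0.073)^2 + (-0.168)^2 = 1.033553.
  rho(1) = 0.060736 / 1.033553 = 0.0588.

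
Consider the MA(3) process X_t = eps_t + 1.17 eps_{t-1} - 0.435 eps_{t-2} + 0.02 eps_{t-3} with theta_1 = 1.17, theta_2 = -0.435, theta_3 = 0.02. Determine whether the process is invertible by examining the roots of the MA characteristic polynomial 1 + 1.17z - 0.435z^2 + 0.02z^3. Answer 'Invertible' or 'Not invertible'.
\text{Not invertible}

The MA(q) characteristic polynomial is P(z) = 1 + 1.17z - 0.435z^2 + 0.02z^3.
Invertibility requires all roots to lie outside the unit circle, i.e. |z| > 1 for every root.
Degree 3: look for a simple real root z0 first, then factor out (1 - z/z0) and solve the remaining quadratic.
Testing z0 = 4: P(4) = 1 + (1.17)(4) + (-0.435)(4)^2 + (0.02)(4)^3
  = 1 + (4.68) + (-6.96) + (1.28) = 0.  So z_0 = 4 is a root, |z_0| = 4.
Divide out the factor (1 - 0.25 z) = (1 - z/z0) (since 1/z0 = 0.25):
  P(z) = (1 - 0.25 z)(1 + (1.42) z + (-0.08) z^2)
  [check: z-coef 1.42 - (0.25) = 1.17; z^2-coef -0.08 - (0.25)(1.42) = -0.435; z^3-coef -(0.25)(-0.08) = 0.02.]
Remaining roots from the quadratic factor 1 + (1.42) z + (-0.08) z^2:
  Set 1 + (1.42) z + (-0.08) z^2 = 0, i.e. a z^2 + b z + c = 0 with a = -0.08, b = 1.42, c = 1.
  Discriminant D = b^2 - 4ac = (1.42)^2 - 4*(-0.08)*1 = 2.0164 - (-0.32) = 2.3364.
  D >= 0, so the roots are real: z = (-b +/- sqrt(D)) / (2a) = (-1.42 +/- 1.528529) / (-0.16).
    z_1 = (-1.42 + 1.528529) / (-0.16) = -0.6783,   |z_1| = 0.6783.
    z_2 = (-1.42 - 1.528529) / (-0.16) = 18.4283,   |z_2| = 18.4283.
Moduli of all roots: 4.0000, 0.6783, 18.4283.
All moduli strictly greater than 1? No.
Verdict: Not invertible.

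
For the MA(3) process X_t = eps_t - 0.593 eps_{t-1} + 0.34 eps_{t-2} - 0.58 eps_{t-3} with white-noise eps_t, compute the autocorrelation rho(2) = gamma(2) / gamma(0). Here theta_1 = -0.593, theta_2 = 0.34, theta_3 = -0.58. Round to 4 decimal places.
\rho(2) = 0.3792

For an MA(q) process with theta_0 = 1, the autocovariance is
  gamma(k) = sigma^2 * sum_{i=0..q-k} theta_i * theta_{i+k},
and rho(k) = gamma(k) / gamma(0). Sigma^2 cancels.
  numerator   = (1)*(0.34) + (-0.593)*(-0.58) = 0.68394.
  denominator = (1)^2 + (-0.593)^2 + (0.34)^2 + (-0.58)^2 = 1.803649.
  rho(2) = 0.68394 / 1.803649 = 0.3792.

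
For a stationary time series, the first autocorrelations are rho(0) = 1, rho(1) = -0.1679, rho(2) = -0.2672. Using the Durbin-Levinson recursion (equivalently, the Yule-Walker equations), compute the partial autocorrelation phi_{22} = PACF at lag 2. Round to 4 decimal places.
\phi_{22} = -0.3040

The PACF at lag k is phi_{kk}, the last component of the solution
to the Yule-Walker system G_k phi = r_k where
  (G_k)_{ij} = rho(|i - j|), (r_k)_i = rho(i), i,j = 1..k.
Equivalently, Durbin-Levinson gives phi_{kk} iteratively:
  phi_{11} = rho(1)
  phi_{kk} = [rho(k) - sum_{j=1..k-1} phi_{k-1,j} rho(k-j)]
            / [1 - sum_{j=1..k-1} phi_{k-1,j} rho(j)],
  phi_{k,j} = phi_{k-1,j} - phi_{kk} phi_{k-1,k-j},  j = 1..k-1.
Step k = 1:
  phi_11 = rho(1) = -0.1679.
Step k = 2:
  phi_22 = [rho(2) - phi_11 rho(1)] / [1 - phi_11 rho(1)] = [-0.2672 - (-0.1679)(-0.1679)] / [1 - (-0.1679)(-0.1679)]
         = -0.29539041 / 0.97180959 = -0.304.
Therefore phi_{22} = -0.3040.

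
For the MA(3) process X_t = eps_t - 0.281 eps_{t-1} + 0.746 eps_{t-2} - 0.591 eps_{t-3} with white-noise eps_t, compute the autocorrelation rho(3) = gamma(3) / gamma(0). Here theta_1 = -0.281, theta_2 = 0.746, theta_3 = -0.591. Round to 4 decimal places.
\rho(3) = -0.2978

For an MA(q) process with theta_0 = 1, the autocovariance is
  gamma(k) = sigma^2 * sum_{i=0..q-k} theta_i * theta_{i+k},
and rho(k) = gamma(k) / gamma(0). Sigma^2 cancels.
  numerator   = (1)*(-0.591) = -0.591.
  denominator = (1)^2 + (-0.281)^2 + (0.746)^2 + (-0.591)^2 = 1.984758.
  rho(3) = -0.591 / 1.984758 = -0.2978.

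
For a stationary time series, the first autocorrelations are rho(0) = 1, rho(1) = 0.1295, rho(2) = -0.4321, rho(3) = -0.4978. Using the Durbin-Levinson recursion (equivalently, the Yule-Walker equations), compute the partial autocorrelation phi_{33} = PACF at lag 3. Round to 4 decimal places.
\phi_{33} = -0.4589

The PACF at lag k is phi_{kk}, the last component of the solution
to the Yule-Walker system G_k phi = r_k where
  (G_k)_{ij} = rho(|i - j|), (r_k)_i = rho(i), i,j = 1..k.
Equivalently, Durbin-Levinson gives phi_{kk} iteratively:
  phi_{11} = rho(1)
  phi_{kk} = [rho(k) - sum_{j=1..k-1} phi_{k-1,j} rho(k-j)]
            / [1 - sum_{j=1..k-1} phi_{k-1,j} rho(j)],
  phi_{k,j} = phi_{k-1,j} - phi_{kk} phi_{k-1,k-j},  j = 1..k-1.
Step k = 1:
  phi_11 = rho(1) = 0.1295.
Step k = 2:
  phi_22 = [rho(2) - phi_11 rho(1)] / [1 - phi_11 rho(1)] = [-0.4321 - (0.1295)(0.1295)] / [1 - (0.1295)(0.1295)]
         = -0.44887025 / 0.98322975 = -0.456526.
  Update: phi_21 = phi_11 - phi_22 phi_11 = 0.1295 - (-0.456526)(0.1295) = 0.18862.
Step k = 3:
  phi_33 = [rho(3) - phi_21 rho(2) - phi_22 rho(1)] / [1 - phi_21 rho(1) - phi_22 rho(2)]
    numerator   = -0.4978 - (0.18862)(-0.4321) - (-0.456526)(0.1295) = -0.35717707
    denominator = 1 - (0.18862)(0.1295) - (-0.456526)(-0.4321) = 0.77830867
  phi_33 = -0.35717707 / 0.77830867 = -0.4589.
Therefore phi_{33} = -0.4589.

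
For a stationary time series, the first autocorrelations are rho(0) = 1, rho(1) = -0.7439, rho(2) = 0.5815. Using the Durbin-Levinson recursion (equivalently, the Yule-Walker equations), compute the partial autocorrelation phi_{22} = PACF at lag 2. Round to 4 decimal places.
\phi_{22} = 0.0629

The PACF at lag k is phi_{kk}, the last component of the solution
to the Yule-Walker system G_k phi = r_k where
  (G_k)_{ij} = rho(|i - j|), (r_k)_i = rho(i), i,j = 1..k.
Equivalently, Durbin-Levinson gives phi_{kk} iteratively:
  phi_{11} = rho(1)
  phi_{kk} = [rho(k) - sum_{j=1..k-1} phi_{k-1,j} rho(k-j)]
            / [1 - sum_{j=1..k-1} phi_{k-1,j} rho(j)],
  phi_{k,j} = phi_{k-1,j} - phi_{kk} phi_{k-1,k-j},  j = 1..k-1.
Step k = 1:
  phi_11 = rho(1) = -0.7439.
Step k = 2:
  phi_22 = [rho(2) - phi_11 rho(1)] / [1 - phi_11 rho(1)] = [0.5815 - (-0.7439)(-0.7439)] / [1 - (-0.7439)(-0.7439)]
         = 0.02811279 / 0.44661279 = 0.0629.
Therefore phi_{22} = 0.0629.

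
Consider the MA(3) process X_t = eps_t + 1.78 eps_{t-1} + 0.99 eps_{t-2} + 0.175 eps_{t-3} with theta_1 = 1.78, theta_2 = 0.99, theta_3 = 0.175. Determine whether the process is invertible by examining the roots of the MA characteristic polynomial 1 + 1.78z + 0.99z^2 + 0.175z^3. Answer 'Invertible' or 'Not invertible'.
\text{Invertible}

The MA(q) characteristic polynomial is P(z) = 1 + 1.78z + 0.99z^2 + 0.175z^3.
Invertibility requires all roots to lie outside the unit circle, i.e. |z| > 1 for every root.
Degree 3: look for a simple real root z0 first, then factor out (1 - z/z0) and solve the remaining quadratic.
Testing z0 = -2: P(-2) = 1 + (1.78)(-2) + (0.99)(-2)^2 + (0.175)(-2)^3
  = 1 + (-3.56) + (3.96) + (-1.4) = 0.  So z_0 = -2 is a root, |z_0| = 2.
Divide out the factor (1 + 0.5 z) = (1 - z/z0) (since 1/z0 = -0.5):
  P(z) = (1 + 0.5 z)(1 + (1.28) z + (0.35) z^2)
  [check: z-coef 1.28 - (-0.5) = 1.78; z^2-coef 0.35 - (-0.5)(1.28) = 0.99; z^3-coef -(-0.5)(0.35) = 0.175.]
Remaining roots from the quadratic factor 1 + (1.28) z + (0.35) z^2:
  Set 1 + (1.28) z + (0.35) z^2 = 0, i.e. a z^2 + b z + c = 0 with a = 0.35, b = 1.28, c = 1.
  Discriminant D = b^2 - 4ac = (1.28)^2 - 4*(0.35)*1 = 1.6384 - (1.4) = 0.2384.
  D >= 0, so the roots are real: z = (-b +/- sqrt(D)) / (2a) = (-1.28 +/- 0.488262) / (0.7).
    z_1 = (-1.28 + 0.488262) / (0.7) = -1.1311,   |z_1| = 1.1311.
    z_2 = (-1.28 - 0.488262) / (0.7) = -2.5261,   |z_2| = 2.5261.
Moduli of all roots: 2.0000, 1.1311, 2.5261.
All moduli strictly greater than 1? Yes.
Verdict: Invertible.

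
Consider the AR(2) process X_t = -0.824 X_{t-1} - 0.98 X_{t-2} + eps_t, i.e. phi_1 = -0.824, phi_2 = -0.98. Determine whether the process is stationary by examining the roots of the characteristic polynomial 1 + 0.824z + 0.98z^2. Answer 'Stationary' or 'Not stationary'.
\text{Stationary}

The AR(p) characteristic polynomial is P(z) = 1 + 0.824z + 0.98z^2.
Stationarity requires all roots to lie outside the unit circle, i.e. |z| > 1 for every root.
Set 1 + (0.824) z + (0.98) z^2 = 0, i.e. a z^2 + b z + c = 0 with a = 0.98, b = 0.824, c = 1.
Discriminant D = b^2 - 4ac = (0.824)^2 - 4*(0.98)*1 = 0.678976 - (3.92) = -3.241024.
D < 0, so the roots are the complex-conjugate pair z = (-b +/- i sqrt(-D)) / (2a) = -0.4204 +/- 0.9185i.
For a conjugate pair |z|^2 = z * conj(z) = (product of roots) = c/a = 1/(0.98) = 1.020408, so |z| = sqrt(1.020408) = 1.0102 for both roots.
Moduli of all roots: 1.0102, 1.0102.
All moduli strictly greater than 1? Yes.
Verdict: Stationary.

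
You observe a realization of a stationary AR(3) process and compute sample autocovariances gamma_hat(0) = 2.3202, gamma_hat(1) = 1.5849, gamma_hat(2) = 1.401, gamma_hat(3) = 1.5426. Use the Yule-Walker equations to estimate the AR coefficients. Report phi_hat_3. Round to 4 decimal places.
\hat\phi_{3} = 0.3669

The Yule-Walker equations for an AR(p) process read, in matrix form,
  Gamma_p phi = r_p,   with   (Gamma_p)_{ij} = gamma(|i - j|),
                       (r_p)_i = gamma(i),   i,j = 1..p.
Substitute the sample gammas (Toeplitz matrix and right-hand side of size 3):
  Gamma_p = [[2.3202, 1.5849, 1.401], [1.5849, 2.3202, 1.5849], [1.401, 1.5849, 2.3202]]
  r_p     = [1.5849, 1.401, 1.5426]
Written out (R1..R3):
  (R1) 2.3202 phi_1 + 1.5849 phi_2 + 1.401 phi_3 = 1.5849
  (R2) 1.5849 phi_1 + 2.3202 phi_2 + 1.5849 phi_3 = 1.401
  (R3) 1.401 phi_1 + 1.5849 phi_2 + 2.3202 phi_3 = 1.5426
Gaussian elimination:
  R2 <- R2 - (1.5849/2.3202) R1 = R2 - (0.683088) R1:  1.237574 phi_2 + 0.627894 phi_3 = 0.318374
  R3 <- R3 - (1.401/2.3202) R1 = R3 - (0.603827) R1:  0.627894 phi_2 + 1.474238 phi_3 = 0.585594
  R3 <- R3 - (0.627894/1.237574) R2 = R3 - (0.507359) R2:  1.15567 phi_3 = 0.424064
Back-substitution:
  phi_hat_3 = 0.424064 / 1.15567 = 0.366942
  phi_hat_2 = (0.318374 - (0.627894)(0.366942)) / 1.237574 = 0.071085
  phi_hat_1 = (1.5849 - (1.5849)(0.071085) - (1.401)(0.366942)) / 2.3202 = 0.41296
So phi_hat = [0.4130, 0.0711, 0.3669].
Therefore phi_hat_3 = 0.3669.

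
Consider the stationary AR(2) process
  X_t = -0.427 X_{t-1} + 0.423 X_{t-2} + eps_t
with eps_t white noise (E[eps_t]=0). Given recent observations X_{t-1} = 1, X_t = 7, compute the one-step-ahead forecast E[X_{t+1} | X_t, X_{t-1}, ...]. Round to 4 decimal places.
E[X_{t+1} \mid \mathcal F_t] = -2.5660

For an AR(p) model X_t = c + sum_i phi_i X_{t-i} + eps_t, the
one-step-ahead conditional mean is
  E[X_{t+1} | X_t, ...] = c + sum_i phi_i X_{t+1-i}.
Substitute known values:
  E[X_{t+1} | ...] = (-0.427) * (7) + (0.423) * (1)
                   = -2.5660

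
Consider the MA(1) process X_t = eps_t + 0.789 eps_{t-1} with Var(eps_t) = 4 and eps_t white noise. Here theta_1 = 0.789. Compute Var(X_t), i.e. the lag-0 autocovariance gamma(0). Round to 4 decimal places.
\gamma(0) = 6.4901

For an MA(q) process X_t = eps_t + sum_i theta_i eps_{t-i} with
Var(eps_t) = sigma^2, the variance is
  gamma(0) = sigma^2 * (1 + sum_i theta_i^2).
  sum_i theta_i^2 = (0.789)^2 = 0.622521.
  gamma(0) = 4 * (1 + 0.622521) = 4 * 1.622521 = 6.490084, which rounds to 6.4901.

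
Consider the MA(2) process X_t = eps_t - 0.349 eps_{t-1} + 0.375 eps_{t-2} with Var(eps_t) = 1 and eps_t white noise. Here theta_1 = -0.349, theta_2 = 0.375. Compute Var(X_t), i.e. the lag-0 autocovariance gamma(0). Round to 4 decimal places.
\gamma(0) = 1.2624

For an MA(q) process X_t = eps_t + sum_i theta_i eps_{t-i} with
Var(eps_t) = sigma^2, the variance is
  gamma(0) = sigma^2 * (1 + sum_i theta_i^2).
  sum_i theta_i^2 = (-0.349)^2 + (0.375)^2 = 0.121801 + 0.140625 = 0.262426.
  gamma(0) = 1 * (1 + 0.262426) = 1 * 1.262426 = 1.262426, which rounds to 1.2624.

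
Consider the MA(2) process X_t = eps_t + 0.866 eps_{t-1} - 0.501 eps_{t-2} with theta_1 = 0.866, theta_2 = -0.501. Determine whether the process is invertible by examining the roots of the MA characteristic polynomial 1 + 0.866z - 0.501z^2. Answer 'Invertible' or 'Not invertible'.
\text{Not invertible}

The MA(q) characteristic polynomial is P(z) = 1 + 0.866z - 0.501z^2.
Invertibility requires all roots to lie outside the unit circle, i.e. |z| > 1 for every root.
Set 1 + (0.866) z + (-0.501) z^2 = 0, i.e. a z^2 + b z + c = 0 with a = -0.501, b = 0.866, c = 1.
Discriminant D = b^2 - 4ac = (0.866)^2 - 4*(-0.501)*1 = 0.749956 - (-2.004) = 2.753956.
D >= 0, so the roots are real: z = (-b +/- sqrt(D)) / (2a) = (-0.866 +/- 1.659505) / (-1.002).
  z_1 = (-0.866 + 1.659505) / (-1.002) = -0.7919,   |z_1| = 0.7919.
  z_2 = (-0.866 - 1.659505) / (-1.002) = 2.5205,   |z_2| = 2.5205.
Moduli of all roots: 0.7919, 2.5205.
All moduli strictly greater than 1? No.
Verdict: Not invertible.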